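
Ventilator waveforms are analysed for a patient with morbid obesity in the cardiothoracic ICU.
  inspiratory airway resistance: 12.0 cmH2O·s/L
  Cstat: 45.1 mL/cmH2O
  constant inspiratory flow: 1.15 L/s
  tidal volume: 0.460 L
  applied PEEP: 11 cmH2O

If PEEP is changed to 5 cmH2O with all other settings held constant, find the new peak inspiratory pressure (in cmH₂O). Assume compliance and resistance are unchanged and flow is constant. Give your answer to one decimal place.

PIP = Vt/C + R·V̇ + PEEP (constant-flow equation of motion).
Only the baseline term changes: ΔPIP = ΔPEEP = 5 − 11 = -6.0 cmH2O.
Original PIP = 460/45.1 + 12.0×1.15 + 11 = 35.0 cmH2O; new PIP = 35.0 + (-6.0) = 29.0 cmH2O.

29.0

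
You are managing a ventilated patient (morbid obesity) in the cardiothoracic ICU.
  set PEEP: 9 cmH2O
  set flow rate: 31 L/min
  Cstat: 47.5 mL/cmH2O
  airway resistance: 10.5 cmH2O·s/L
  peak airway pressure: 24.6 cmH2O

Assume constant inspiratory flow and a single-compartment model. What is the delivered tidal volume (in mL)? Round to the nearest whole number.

483

Flow: 31 L/min ÷ 60 = 0.5167 L/s.
Equation of motion (constant flow): PIP = Vt/C + R·V̇ + PEEP.
Vt/C = PIP − R·V̇ − PEEP = 24.6 − 5.425 − 9 = 10.175 cmH2O.
Vt = C × 10.175 = 47.5 × 10.175 = 483.31 mL.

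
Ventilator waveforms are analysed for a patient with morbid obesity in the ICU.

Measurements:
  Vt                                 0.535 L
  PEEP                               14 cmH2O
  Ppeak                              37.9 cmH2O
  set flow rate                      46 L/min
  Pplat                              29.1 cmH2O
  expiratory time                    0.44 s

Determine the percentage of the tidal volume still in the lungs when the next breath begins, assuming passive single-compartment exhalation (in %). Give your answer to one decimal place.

33.9

Flow: 46 L/min ÷ 60 = 0.7667 L/s.
R = (PIP − Pplat)/V̇ = (37.9 − 29.1) / 0.7667 = 8.8/0.7667 = 11.478 cmH2O·s/L.
C = Vt/(Pplat − PEEP) = 535.0 / (29.1 − 14) = 535.0/15.1 = 35.43 mL/cmH2O.
τ = R × C = 11.478 × 0.03543 L/cmH2O = 0.4067 s.
Fraction remaining at end-expiration = e^(−Te/τ) = e^(−0.44/0.4067) = 0.339 → 33.9%.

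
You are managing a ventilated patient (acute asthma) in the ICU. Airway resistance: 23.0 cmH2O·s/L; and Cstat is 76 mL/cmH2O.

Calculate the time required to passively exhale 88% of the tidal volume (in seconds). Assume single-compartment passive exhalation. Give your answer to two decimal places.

3.71

τ = R × C = 23.0 × 76 mL/cmH2O = 23.0 × 0.076 L/cmH2O = 1.748 s.
Exhaled fraction f = 1 − e^(−t/τ) → t = −τ·ln(1 − f) = −1.748·ln(0.12) = 3.706 s.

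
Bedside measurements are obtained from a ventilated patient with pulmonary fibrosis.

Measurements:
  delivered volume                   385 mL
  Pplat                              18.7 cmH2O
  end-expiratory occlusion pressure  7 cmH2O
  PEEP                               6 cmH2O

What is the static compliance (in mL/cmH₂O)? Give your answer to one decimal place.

32.9

End-expiratory occlusion gives total PEEP = 7 cmH2O (intrinsic PEEP = 7 − 6 = 1). Use total PEEP for the elastic gradient.
Cstat = Vt / (Pplat − PEEPtotal) = 385 / (18.7 − 7) = 385 / 11.7 = 32.906 mL/cmH2O.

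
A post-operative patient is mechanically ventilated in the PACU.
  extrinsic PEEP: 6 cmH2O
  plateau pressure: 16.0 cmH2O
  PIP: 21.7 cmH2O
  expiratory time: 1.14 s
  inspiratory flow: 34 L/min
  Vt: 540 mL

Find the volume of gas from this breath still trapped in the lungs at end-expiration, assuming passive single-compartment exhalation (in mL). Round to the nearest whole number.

Flow: 34 L/min ÷ 60 = 0.5667 L/s.
R = (PIP − Pplat)/V̇ = (21.7 − 16.0) / 0.5667 = 5.7/0.5667 = 10.058 cmH2O·s/L.
C = Vt/(Pplat − PEEP) = 540.0 / (16.0 − 6) = 540.0/10.0 = 54.0 mL/cmH2O.
τ = R × C = 10.058 × 0.054 L/cmH2O = 0.5431 s.
Fraction remaining = e^(−Te/τ) = e^(−1.14/0.5431) = 0.1226.
Trapped volume = 540.0 × 0.1226 = 66.204 mL.

66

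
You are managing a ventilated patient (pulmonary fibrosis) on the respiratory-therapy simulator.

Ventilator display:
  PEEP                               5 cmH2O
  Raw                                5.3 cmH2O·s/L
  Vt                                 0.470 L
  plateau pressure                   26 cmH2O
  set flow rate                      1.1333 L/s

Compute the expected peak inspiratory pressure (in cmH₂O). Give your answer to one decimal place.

PIP = Pplat + Raw × flow = 26 + 5.3 × 1.1333 = 26 + 6.006 = 32.006 cmH2O.

32.0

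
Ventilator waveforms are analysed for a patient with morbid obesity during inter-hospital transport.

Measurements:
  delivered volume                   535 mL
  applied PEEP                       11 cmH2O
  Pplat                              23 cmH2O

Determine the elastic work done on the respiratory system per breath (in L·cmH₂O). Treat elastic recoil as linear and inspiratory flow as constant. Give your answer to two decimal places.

3.21

Elastic work ≈ ½ × (Pplat − PEEP) × Vt = 0.5 × (23 − 11) × 0.535 L = 0.5 × 12.0 × 0.535 = 3.21 L·cmH2O.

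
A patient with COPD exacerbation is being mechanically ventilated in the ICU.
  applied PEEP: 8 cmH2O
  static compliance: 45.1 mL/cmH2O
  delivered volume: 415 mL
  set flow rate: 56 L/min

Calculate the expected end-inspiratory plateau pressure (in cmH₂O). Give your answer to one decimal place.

17.2

Pplat = PEEP + Vt / Cstat = 8 + 415 / 45.1 = 8 + 9.202 = 17.202 cmH2O.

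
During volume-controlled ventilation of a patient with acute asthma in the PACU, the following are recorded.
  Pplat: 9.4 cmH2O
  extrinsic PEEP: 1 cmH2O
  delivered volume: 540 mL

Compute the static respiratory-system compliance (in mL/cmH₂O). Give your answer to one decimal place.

Cstat = Vt / (Pplat − PEEP) = 540 / (9.4 − 1) = 540 / 8.4 = 64.286 mL/cmH2O.

64.3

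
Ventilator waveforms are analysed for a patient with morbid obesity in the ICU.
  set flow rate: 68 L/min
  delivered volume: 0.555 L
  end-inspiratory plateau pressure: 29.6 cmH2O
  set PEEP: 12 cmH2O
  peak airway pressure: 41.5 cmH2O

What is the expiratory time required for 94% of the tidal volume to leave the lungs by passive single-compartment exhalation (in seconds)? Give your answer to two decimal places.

0.93

Flow: 68 L/min ÷ 60 = 1.1333 L/s.
R = (PIP − Pplat)/V̇ = (41.5 − 29.6) / 1.1333 = 11.9/1.1333 = 10.5 cmH2O·s/L.
C = Vt/(Pplat − PEEP) = 555.0 / (29.6 − 12) = 555.0/17.6 = 31.534 mL/cmH2O.
τ = R × C = 10.5 × 0.03153 L/cmH2O = 0.3311 s.
t = −τ·ln(1 − 0.94) = −0.3311·ln(0.06) = 0.9315 s.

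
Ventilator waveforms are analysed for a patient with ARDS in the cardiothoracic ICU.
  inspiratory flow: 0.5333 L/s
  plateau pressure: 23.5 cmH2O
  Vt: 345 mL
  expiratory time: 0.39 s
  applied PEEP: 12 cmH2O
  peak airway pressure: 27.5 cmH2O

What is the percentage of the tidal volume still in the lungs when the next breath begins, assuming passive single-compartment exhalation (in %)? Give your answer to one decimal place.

17.7

R = (PIP − Pplat)/V̇ = (27.5 − 23.5) / 0.5333 = 4.0/0.5333 = 7.5 cmH2O·s/L.
C = Vt/(Pplat − PEEP) = 345.0 / (23.5 − 12) = 345.0/11.5 = 30.0 mL/cmH2O.
τ = R × C = 7.5 × 0.03 L/cmH2O = 0.225 s.
Fraction remaining at end-expiration = e^(−Te/τ) = e^(−0.39/0.225) = 0.1767 → 17.67%.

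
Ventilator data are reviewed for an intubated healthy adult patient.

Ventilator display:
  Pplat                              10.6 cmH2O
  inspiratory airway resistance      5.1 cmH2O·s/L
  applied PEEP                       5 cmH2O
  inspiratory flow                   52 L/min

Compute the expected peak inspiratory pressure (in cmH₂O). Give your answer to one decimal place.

15.0

Flow: 52 L/min ÷ 60 = 0.8667 L/s.
PIP = Pplat + Raw × flow = 10.6 + 5.1 × 0.8667 = 10.6 + 4.42 = 15.02 cmH2O.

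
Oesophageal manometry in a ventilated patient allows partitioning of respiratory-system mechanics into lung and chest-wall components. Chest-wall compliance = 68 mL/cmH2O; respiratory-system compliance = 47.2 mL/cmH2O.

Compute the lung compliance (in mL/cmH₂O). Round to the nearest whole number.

1/CL = 1/Crs − 1/Ccw.
1/CL = 1/47.2 − 1/68 = 0.006481.
CL = 154.3 mL/cmH2O.

154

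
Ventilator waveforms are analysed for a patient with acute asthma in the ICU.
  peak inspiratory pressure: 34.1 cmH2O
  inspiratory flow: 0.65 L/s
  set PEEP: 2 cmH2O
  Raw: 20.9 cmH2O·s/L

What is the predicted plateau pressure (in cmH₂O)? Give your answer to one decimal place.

20.5

Pplat = PIP − Raw × flow = 34.1 − 20.9 × 0.65 = 34.1 − 13.585 = 20.515 cmH2O.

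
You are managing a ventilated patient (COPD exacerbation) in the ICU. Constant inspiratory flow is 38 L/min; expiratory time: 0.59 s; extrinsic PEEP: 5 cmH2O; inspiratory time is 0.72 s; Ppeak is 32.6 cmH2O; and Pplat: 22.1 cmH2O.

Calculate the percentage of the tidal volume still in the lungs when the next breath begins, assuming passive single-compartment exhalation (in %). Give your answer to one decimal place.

26.3

Flow: 38 L/min ÷ 60 = 0.6333 L/s.
Vt = flow × Ti = 0.6333 L/s × 0.72 s × 1000 mL/L = 455.98 mL.
R = (PIP − Pplat)/V̇ = (32.6 − 22.1) / 0.6333 = 10.5/0.6333 = 16.58 cmH2O·s/L.
C = Vt/(Pplat − PEEP) = 455.98 / (22.1 − 5) = 455.98/17.1 = 26.665 mL/cmH2O.
τ = R × C = 16.58 × 0.02667 L/cmH2O = 0.4422 s.
Fraction remaining at end-expiration = e^(−Te/τ) = e^(−0.59/0.4422) = 0.2634 → 26.34%.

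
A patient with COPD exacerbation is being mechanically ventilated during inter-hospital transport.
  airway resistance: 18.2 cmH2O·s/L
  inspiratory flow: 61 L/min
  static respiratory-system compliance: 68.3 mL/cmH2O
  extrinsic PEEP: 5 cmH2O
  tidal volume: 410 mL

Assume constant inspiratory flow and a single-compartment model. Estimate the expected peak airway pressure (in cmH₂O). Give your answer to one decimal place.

Flow: 61 L/min ÷ 60 = 1.0167 L/s.
Equation of motion (constant flow): PIP = Vt/C + R·V̇ + PEEP.
PIP = 410/68.3 + 18.2×1.0167 + 5 = 6.003 + 18.504 + 5 = 29.507 cmH2O.

29.5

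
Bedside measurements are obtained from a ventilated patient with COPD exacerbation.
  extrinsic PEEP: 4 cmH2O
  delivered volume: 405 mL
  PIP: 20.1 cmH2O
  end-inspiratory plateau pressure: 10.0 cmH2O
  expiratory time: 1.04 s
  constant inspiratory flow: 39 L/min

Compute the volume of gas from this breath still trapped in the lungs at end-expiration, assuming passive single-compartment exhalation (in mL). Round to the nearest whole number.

Flow: 39 L/min ÷ 60 = 0.65 L/s.
R = (PIP − Pplat)/V̇ = (20.1 − 10.0) / 0.65 = 10.1/0.65 = 15.538 cmH2O·s/L.
C = Vt/(Pplat − PEEP) = 405.0 / (10.0 − 4) = 405.0/6.0 = 67.5 mL/cmH2O.
τ = R × C = 15.538 × 0.0675 L/cmH2O = 1.049 s.
Fraction remaining = e^(−Te/τ) = e^(−1.04/1.049) = 0.371.
Trapped volume = 405.0 × 0.371 = 150.26 mL.

150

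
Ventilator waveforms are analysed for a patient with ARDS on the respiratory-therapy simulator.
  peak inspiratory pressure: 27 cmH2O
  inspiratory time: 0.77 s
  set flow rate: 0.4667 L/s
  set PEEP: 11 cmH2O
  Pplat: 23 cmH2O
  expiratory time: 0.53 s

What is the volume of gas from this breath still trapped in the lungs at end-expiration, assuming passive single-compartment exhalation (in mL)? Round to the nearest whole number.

46

Vt = flow × Ti = 0.4667 L/s × 0.77 s × 1000 mL/L = 359.36 mL.
R = (PIP − Pplat)/V̇ = (27 − 23) / 0.4667 = 4.0/0.4667 = 8.571 cmH2O·s/L.
C = Vt/(Pplat − PEEP) = 359.36 / (23 − 11) = 359.36/12.0 = 29.947 mL/cmH2O.
τ = R × C = 8.571 × 0.02995 L/cmH2O = 0.2567 s.
Fraction remaining = e^(−Te/τ) = e^(−0.53/0.2567) = 0.1269.
Trapped volume = 359.36 × 0.1269 = 45.603 mL.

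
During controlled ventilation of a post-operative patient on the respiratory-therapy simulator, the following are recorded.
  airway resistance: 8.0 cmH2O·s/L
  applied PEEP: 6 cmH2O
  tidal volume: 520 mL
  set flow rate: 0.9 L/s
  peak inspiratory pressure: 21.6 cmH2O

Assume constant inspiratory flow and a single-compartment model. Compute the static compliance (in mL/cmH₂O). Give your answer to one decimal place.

61.9

Equation of motion (constant flow): PIP = Vt/C + R·V̇ + PEEP.
Vt/C = PIP − R·V̇ − PEEP = 21.6 − 8.0×0.9 − 6 = 21.6 − 7.2 − 6 = 8.4 cmH2O.
C = Vt / 8.4 = 520 / 8.4 = 61.905 mL/cmH2O.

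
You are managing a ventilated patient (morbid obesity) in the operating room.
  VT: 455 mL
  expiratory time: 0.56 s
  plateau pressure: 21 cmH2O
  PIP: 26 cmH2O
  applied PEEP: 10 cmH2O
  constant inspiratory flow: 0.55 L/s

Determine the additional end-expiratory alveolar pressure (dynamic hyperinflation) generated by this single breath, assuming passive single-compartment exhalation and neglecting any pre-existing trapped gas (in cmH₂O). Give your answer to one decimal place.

R = (PIP − Pplat)/V̇ = (26 − 21) / 0.55 = 5.0/0.55 = 9.091 cmH2O·s/L.
C = Vt/(Pplat − PEEP) = 455.0 / (21 − 10) = 455.0/11.0 = 41.364 mL/cmH2O.
τ = R × C = 9.091 × 0.04136 L/cmH2O = 0.376 s.
Fraction remaining = e^(−Te/τ) = e^(−0.56/0.376) = 0.2255; trapped volume = 455.0 × 0.2255 = 102.6 mL.
Additional alveolar pressure from trapping ≈ V_trapped / C = 102.6 / 41.364 = 2.48 cmH2O.

2.5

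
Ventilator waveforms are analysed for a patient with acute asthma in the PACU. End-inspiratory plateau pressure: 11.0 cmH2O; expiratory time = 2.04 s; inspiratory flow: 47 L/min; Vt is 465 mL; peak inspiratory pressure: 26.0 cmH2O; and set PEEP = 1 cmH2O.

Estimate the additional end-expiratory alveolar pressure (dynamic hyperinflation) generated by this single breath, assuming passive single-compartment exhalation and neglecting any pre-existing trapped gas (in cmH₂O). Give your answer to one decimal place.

1.0

Flow: 47 L/min ÷ 60 = 0.7833 L/s.
R = (PIP − Pplat)/V̇ = (26.0 − 11.0) / 0.7833 = 15.0/0.7833 = 19.15 cmH2O·s/L.
C = Vt/(Pplat − PEEP) = 465.0 / (11.0 − 1) = 465.0/10.0 = 46.5 mL/cmH2O.
τ = R × C = 19.15 × 0.0465 L/cmH2O = 0.8905 s.
Fraction remaining = e^(−Te/τ) = e^(−2.04/0.8905) = 0.1012; trapped volume = 465.0 × 0.1012 = 47.058 mL.
Additional alveolar pressure from trapping ≈ V_trapped / C = 47.058 / 46.5 = 1.012 cmH2O.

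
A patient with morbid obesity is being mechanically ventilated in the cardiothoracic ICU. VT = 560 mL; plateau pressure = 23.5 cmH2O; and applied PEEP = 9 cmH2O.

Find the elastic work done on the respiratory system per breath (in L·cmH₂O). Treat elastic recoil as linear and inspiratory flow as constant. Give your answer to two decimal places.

Elastic work ≈ ½ × (Pplat − PEEP) × Vt = 0.5 × (23.5 − 9) × 0.560 L = 0.5 × 14.5 × 0.560 = 4.06 L·cmH2O.

4.06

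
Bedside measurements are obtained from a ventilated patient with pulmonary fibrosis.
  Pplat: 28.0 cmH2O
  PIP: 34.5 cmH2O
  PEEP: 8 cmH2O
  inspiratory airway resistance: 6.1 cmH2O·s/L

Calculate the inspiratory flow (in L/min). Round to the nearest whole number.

flow = (PIP − Pplat) / Raw = (34.5 − 28.0) / 6.1 = 1.066 L/s × 60 = 63.96 L/min.

64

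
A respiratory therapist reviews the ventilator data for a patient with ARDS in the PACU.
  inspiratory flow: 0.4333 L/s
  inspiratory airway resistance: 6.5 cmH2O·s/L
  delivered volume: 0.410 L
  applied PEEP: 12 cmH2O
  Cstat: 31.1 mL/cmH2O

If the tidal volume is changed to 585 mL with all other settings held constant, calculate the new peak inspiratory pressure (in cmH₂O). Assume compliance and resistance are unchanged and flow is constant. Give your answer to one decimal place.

33.6

PIP = Vt/C + R·V̇ + PEEP (constant-flow equation of motion).
Only the elastic term changes: ΔPIP = ΔVt / C = (585 − 410) / 31.1 = 5.627 cmH2O.
Original PIP = 410/31.1 + 6.5×0.4333 + 12 = 28.0 cmH2O; new PIP = 28.0 + (5.627) = 33.627 cmH2O.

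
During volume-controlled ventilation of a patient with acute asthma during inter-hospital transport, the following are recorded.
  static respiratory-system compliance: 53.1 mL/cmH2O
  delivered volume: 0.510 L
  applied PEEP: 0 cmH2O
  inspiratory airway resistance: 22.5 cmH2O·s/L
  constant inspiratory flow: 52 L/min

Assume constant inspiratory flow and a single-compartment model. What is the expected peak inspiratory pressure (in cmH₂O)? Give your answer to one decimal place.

Flow: 52 L/min ÷ 60 = 0.8667 L/s.
Equation of motion (constant flow): PIP = Vt/C + R·V̇ + PEEP.
PIP = 510/53.1 + 22.5×0.8667 + 0 = 9.605 + 19.501 + 0 = 29.106 cmH2O.

29.1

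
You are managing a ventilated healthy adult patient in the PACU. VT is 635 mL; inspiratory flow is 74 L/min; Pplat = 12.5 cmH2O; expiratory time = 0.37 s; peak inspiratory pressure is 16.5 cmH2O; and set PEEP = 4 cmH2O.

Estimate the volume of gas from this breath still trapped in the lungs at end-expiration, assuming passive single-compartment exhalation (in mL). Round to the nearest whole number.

Flow: 74 L/min ÷ 60 = 1.2333 L/s.
R = (PIP − Pplat)/V̇ = (16.5 − 12.5) / 1.2333 = 4.0/1.2333 = 3.243 cmH2O·s/L.
C = Vt/(Pplat − PEEP) = 635.0 / (12.5 − 4) = 635.0/8.5 = 74.706 mL/cmH2O.
τ = R × C = 3.243 × 0.07471 L/cmH2O = 0.2423 s.
Fraction remaining = e^(−Te/τ) = e^(−0.37/0.2423) = 0.2172.
Trapped volume = 635.0 × 0.2172 = 137.92 mL.

138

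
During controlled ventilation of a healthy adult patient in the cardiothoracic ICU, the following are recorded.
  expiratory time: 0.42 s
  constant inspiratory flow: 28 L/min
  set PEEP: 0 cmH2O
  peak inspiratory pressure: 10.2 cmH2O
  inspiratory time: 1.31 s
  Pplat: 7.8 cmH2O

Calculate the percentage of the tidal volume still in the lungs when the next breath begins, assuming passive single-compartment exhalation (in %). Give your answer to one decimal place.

35.3

Flow: 28 L/min ÷ 60 = 0.4667 L/s.
Vt = flow × Ti = 0.4667 L/s × 1.31 s × 1000 mL/L = 611.38 mL.
R = (PIP − Pplat)/V̇ = (10.2 − 7.8) / 0.4667 = 2.4/0.4667 = 5.142 cmH2O·s/L.
C = Vt/(Pplat − PEEP) = 611.38 / (7.8 − 0) = 611.38/7.8 = 78.382 mL/cmH2O.
τ = R × C = 5.142 × 0.07838 L/cmH2O = 0.403 s.
Fraction remaining at end-expiration = e^(−Te/τ) = e^(−0.42/0.403) = 0.3527 → 35.27%.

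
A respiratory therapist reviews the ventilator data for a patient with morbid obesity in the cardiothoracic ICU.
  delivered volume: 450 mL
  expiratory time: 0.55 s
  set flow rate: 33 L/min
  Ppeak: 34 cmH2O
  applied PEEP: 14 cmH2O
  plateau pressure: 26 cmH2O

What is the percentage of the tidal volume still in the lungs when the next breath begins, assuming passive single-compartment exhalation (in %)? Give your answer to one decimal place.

36.5

Flow: 33 L/min ÷ 60 = 0.55 L/s.
R = (PIP − Pplat)/V̇ = (34 − 26) / 0.55 = 8.0/0.55 = 14.545 cmH2O·s/L.
C = Vt/(Pplat − PEEP) = 450.0 / (26 − 14) = 450.0/12.0 = 37.5 mL/cmH2O.
τ = R × C = 14.545 × 0.0375 L/cmH2O = 0.5454 s.
Fraction remaining at end-expiration = e^(−Te/τ) = e^(−0.55/0.5454) = 0.3648 → 36.48%.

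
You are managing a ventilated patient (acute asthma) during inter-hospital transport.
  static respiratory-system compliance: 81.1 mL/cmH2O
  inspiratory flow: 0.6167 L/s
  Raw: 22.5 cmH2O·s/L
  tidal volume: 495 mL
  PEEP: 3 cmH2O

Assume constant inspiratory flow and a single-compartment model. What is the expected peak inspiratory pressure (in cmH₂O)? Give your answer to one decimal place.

Equation of motion (constant flow): PIP = Vt/C + R·V̇ + PEEP.
PIP = 495/81.1 + 22.5×0.6167 + 3 = 6.104 + 13.876 + 3 = 22.98 cmH2O.

23.0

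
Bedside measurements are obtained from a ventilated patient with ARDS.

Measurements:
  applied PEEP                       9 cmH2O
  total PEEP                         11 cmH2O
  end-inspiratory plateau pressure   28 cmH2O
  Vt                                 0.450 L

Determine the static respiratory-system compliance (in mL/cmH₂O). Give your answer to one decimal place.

End-expiratory occlusion gives total PEEP = 11 cmH2O (intrinsic PEEP = 11 − 9 = 2). Use total PEEP for the elastic gradient.
Cstat = Vt / (Pplat − PEEPtotal) = 450 / (28 − 11) = 450 / 17.0 = 26.471 mL/cmH2O.

26.5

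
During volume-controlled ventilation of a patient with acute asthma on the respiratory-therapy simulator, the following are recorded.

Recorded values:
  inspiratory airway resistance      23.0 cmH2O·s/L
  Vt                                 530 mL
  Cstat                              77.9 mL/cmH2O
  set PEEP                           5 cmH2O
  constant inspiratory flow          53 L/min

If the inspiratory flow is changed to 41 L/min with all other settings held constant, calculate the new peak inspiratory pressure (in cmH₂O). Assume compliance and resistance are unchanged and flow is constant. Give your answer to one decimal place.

27.5

Flow: 53 L/min ÷ 60 = 0.8833 L/s.
New flow: 41 L/min ÷ 60 = 0.6833 L/s.
PIP = Vt/C + R·V̇ + PEEP (constant-flow equation of motion).
Only the resistive term changes: ΔPIP = R × ΔV̇ = 23.0 × (0.6833 − 0.8833) = 23.0 × -0.2 = -4.6 cmH2O.
Original PIP = 530/77.9 + 23.0×0.8833 + 5 = 32.119 cmH2O; new PIP = 32.119 + (-4.6) = 27.519 cmH2O.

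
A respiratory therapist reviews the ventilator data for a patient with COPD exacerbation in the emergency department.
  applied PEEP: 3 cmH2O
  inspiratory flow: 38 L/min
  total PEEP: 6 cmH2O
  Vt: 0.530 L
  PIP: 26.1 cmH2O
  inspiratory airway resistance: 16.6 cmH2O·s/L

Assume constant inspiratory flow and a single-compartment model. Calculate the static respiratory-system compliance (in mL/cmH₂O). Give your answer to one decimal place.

Flow: 38 L/min ÷ 60 = 0.6333 L/s.
Total PEEP = 6 cmH2O (set 3 + intrinsic 3); this is the baseline alveolar pressure.
Equation of motion (constant flow): PIP = Vt/C + R·V̇ + PEEP.
Vt/C = PIP − R·V̇ − PEEP = 26.1 − 16.6×0.6333 − 6 = 26.1 − 10.513 − 6 = 9.587 cmH2O.
C = Vt / 9.587 = 530 / 9.587 = 55.283 mL/cmH2O.

55.3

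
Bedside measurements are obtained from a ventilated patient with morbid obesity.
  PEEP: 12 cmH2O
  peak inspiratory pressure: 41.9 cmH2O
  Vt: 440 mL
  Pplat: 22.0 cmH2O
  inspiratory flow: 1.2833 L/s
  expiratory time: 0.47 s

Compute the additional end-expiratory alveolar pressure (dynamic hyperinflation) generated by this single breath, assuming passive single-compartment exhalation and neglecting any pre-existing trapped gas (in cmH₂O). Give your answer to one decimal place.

R = (PIP − Pplat)/V̇ = (41.9 − 22.0) / 1.2833 = 19.9/1.2833 = 15.507 cmH2O·s/L.
C = Vt/(Pplat − PEEP) = 440.0 / (22.0 − 12) = 440.0/10.0 = 44.0 mL/cmH2O.
τ = R × C = 15.507 × 0.044 L/cmH2O = 0.6823 s.
Fraction remaining = e^(−Te/τ) = e^(−0.47/0.6823) = 0.5022; trapped volume = 440.0 × 0.5022 = 220.97 mL.
Additional alveolar pressure from trapping ≈ V_trapped / C = 220.97 / 44.0 = 5.022 cmH2O.

5.0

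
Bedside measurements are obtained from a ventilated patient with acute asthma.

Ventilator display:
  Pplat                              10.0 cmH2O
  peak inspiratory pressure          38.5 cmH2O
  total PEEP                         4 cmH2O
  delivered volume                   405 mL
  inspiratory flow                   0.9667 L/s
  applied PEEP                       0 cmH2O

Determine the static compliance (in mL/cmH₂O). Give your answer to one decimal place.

67.5

End-expiratory occlusion gives total PEEP = 4 cmH2O (intrinsic PEEP = 4 − 0 = 4). Use total PEEP for the elastic gradient.
Cstat = Vt / (Pplat − PEEPtotal) = 405 / (10.0 − 4) = 405 / 6.0 = 67.5 mL/cmH2O.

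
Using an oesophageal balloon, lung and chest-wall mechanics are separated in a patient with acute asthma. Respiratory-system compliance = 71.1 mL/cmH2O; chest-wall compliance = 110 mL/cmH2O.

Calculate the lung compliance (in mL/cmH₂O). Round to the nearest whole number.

1/CL = 1/Crs − 1/Ccw.
1/CL = 1/71.1 − 1/110 = 0.004974.
CL = 201.05 mL/cmH2O.

201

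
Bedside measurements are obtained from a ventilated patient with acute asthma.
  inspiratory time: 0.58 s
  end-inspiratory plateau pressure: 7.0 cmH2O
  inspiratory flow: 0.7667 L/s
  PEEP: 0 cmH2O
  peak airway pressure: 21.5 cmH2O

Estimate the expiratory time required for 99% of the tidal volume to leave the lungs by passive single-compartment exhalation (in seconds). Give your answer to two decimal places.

Vt = flow × Ti = 0.7667 L/s × 0.58 s × 1000 mL/L = 444.69 mL.
R = (PIP − Pplat)/V̇ = (21.5 − 7.0) / 0.7667 = 14.5/0.7667 = 18.912 cmH2O·s/L.
C = Vt/(Pplat − PEEP) = 444.69 / (7.0 − 0) = 444.69/7.0 = 63.527 mL/cmH2O.
τ = R × C = 18.912 × 0.06353 L/cmH2O = 1.201 s.
t = −τ·ln(1 − 0.99) = −1.201·ln(0.01) = 5.531 s.

5.53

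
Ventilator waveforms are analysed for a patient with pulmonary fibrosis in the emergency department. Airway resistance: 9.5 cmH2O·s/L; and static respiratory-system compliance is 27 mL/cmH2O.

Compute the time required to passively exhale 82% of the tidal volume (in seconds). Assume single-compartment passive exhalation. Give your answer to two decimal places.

0.44

τ = R × C = 9.5 × 27 mL/cmH2O = 9.5 × 0.027 L/cmH2O = 0.2565 s.
Exhaled fraction f = 1 − e^(−t/τ) → t = −τ·ln(1 − f) = −0.2565·ln(0.18) = 0.4398 s.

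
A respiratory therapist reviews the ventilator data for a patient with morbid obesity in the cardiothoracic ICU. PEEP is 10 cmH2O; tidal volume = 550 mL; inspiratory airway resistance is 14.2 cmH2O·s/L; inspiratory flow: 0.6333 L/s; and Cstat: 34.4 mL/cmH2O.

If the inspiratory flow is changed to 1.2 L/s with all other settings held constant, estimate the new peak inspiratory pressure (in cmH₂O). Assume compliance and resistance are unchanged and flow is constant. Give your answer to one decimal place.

PIP = Vt/C + R·V̇ + PEEP (constant-flow equation of motion).
Only the resistive term changes: ΔPIP = R × ΔV̇ = 14.2 × (1.2 − 0.6333) = 14.2 × 0.5667 = 8.047 cmH2O.
Original PIP = 550/34.4 + 14.2×0.6333 + 10 = 34.981 cmH2O; new PIP = 34.981 + (8.047) = 43.028 cmH2O.

43.0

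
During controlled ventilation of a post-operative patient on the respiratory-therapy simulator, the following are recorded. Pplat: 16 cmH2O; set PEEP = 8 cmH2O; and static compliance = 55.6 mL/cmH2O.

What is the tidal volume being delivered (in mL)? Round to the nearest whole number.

Vt = Cstat × (Pplat − PEEP) = 55.6 × (16 − 8) = 55.6 × 8.0 = 444.8 mL.

445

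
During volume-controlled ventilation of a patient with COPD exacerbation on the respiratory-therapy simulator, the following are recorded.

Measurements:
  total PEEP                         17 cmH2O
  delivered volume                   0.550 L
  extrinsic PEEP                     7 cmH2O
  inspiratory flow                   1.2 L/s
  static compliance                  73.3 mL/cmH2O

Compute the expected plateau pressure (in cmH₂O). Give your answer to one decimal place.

End-expiratory occlusion gives total PEEP = 17 cmH2O (intrinsic PEEP = 17 − 7 = 10). Use total PEEP for the elastic gradient.
Pplat = PEEPtotal + Vt / Cstat = 17 + 550 / 73.3 = 17 + 7.503 = 24.503 cmH2O.

24.5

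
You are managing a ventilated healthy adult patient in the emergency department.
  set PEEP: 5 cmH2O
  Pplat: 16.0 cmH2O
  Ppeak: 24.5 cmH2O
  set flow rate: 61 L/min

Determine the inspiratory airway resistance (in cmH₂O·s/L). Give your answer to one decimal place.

Flow: 61 L/min ÷ 60 = 1.0167 L/s.
Raw = (PIP − Pplat) / flow = (24.5 − 16.0) / 1.0167 = 8.5 / 1.0167 = 8.36 cmH2O·s/L.

8.4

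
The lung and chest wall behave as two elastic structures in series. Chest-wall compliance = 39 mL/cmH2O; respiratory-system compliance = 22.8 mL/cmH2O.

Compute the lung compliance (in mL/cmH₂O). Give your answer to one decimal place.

54.9

1/CL = 1/Crs − 1/Ccw.
1/CL = 1/22.8 − 1/39 = 0.01822.
CL = 54.885 mL/cmH2O.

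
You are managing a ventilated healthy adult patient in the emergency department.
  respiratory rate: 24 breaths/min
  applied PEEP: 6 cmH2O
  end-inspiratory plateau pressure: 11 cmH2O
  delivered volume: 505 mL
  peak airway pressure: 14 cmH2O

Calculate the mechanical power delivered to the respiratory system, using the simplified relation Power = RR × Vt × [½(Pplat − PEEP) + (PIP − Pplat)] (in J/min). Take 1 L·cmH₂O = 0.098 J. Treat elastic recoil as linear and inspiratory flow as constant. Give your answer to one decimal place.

Per-breath work = Vt × [½(Pplat−PEEP) + (PIP−Pplat)] = 0.505 × [0.5×5.0 + 3.0] = 0.505 × 5.5 = 2.778 L·cmH2O.
Power = 24 × 2.778 = 66.672 L·cmH2O/min.
× 0.098 J/(L·cmH2O) → 6.534 J/min.

6.5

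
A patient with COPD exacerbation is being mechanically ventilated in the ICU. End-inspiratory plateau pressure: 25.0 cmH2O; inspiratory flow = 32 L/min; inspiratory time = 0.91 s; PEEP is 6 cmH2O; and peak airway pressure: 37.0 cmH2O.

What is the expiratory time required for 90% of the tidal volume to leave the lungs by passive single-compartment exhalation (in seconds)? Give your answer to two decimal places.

Flow: 32 L/min ÷ 60 = 0.5333 L/s.
Vt = flow × Ti = 0.5333 L/s × 0.91 s × 1000 mL/L = 485.3 mL.
R = (PIP − Pplat)/V̇ = (37.0 − 25.0) / 0.5333 = 12.0/0.5333 = 22.501 cmH2O·s/L.
C = Vt/(Pplat − PEEP) = 485.3 / (25.0 − 6) = 485.3/19.0 = 25.542 mL/cmH2O.
τ = R × C = 22.501 × 0.02554 L/cmH2O = 0.5747 s.
t = −τ·ln(1 − 0.90) = −0.5747·ln(0.1) = 1.323 s.

1.32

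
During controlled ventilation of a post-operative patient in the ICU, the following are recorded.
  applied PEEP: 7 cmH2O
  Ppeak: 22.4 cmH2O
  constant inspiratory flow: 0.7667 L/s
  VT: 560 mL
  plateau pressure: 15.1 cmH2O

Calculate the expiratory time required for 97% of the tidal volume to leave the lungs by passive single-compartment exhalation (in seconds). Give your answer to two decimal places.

2.31

R = (PIP − Pplat)/V̇ = (22.4 − 15.1) / 0.7667 = 7.3/0.7667 = 9.521 cmH2O·s/L.
C = Vt/(Pplat − PEEP) = 560.0 / (15.1 − 7) = 560.0/8.1 = 69.136 mL/cmH2O.
τ = R × C = 9.521 × 0.06914 L/cmH2O = 0.6583 s.
t = −τ·ln(1 − 0.97) = −0.6583·ln(0.03) = 2.308 s.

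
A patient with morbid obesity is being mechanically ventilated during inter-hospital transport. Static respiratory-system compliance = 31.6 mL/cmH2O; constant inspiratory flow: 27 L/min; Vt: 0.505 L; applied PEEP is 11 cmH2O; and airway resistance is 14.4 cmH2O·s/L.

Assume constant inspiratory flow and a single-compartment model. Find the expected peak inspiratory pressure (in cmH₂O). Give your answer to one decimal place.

Flow: 27 L/min ÷ 60 = 0.45 L/s.
Equation of motion (constant flow): PIP = Vt/C + R·V̇ + PEEP.
PIP = 505/31.6 + 14.4×0.45 + 11 = 15.981 + 6.48 + 11 = 33.461 cmH2O.

33.5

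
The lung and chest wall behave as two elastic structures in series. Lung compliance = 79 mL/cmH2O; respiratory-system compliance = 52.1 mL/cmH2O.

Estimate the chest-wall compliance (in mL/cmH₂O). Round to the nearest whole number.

153

1/Ccw = 1/Crs − 1/CL.
1/Ccw = 1/52.1 − 1/79 = 0.006536.
Ccw = 153.0 mL/cmH2O.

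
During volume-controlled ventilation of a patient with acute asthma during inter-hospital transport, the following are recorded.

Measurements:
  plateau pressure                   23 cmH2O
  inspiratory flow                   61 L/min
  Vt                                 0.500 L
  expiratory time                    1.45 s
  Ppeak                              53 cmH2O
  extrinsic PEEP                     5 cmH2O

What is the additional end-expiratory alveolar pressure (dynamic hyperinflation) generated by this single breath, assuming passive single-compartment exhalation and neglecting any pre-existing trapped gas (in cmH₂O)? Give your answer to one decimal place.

Flow: 61 L/min ÷ 60 = 1.0167 L/s.
R = (PIP − Pplat)/V̇ = (53 − 23) / 1.0167 = 30.0/1.0167 = 29.507 cmH2O·s/L.
C = Vt/(Pplat − PEEP) = 500.0 / (23 − 5) = 500.0/18.0 = 27.778 mL/cmH2O.
τ = R × C = 29.507 × 0.02778 L/cmH2O = 0.8197 s.
Fraction remaining = e^(−Te/τ) = e^(−1.45/0.8197) = 0.1705; trapped volume = 500.0 × 0.1705 = 85.25 mL.
Additional alveolar pressure from trapping ≈ V_trapped / C = 85.25 / 27.778 = 3.069 cmH2O.

3.1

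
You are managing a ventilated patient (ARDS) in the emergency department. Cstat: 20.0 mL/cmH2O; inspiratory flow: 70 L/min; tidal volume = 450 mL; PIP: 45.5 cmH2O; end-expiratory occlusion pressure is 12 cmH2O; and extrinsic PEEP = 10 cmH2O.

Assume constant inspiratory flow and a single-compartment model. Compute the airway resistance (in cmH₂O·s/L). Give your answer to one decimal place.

Flow: 70 L/min ÷ 60 = 1.1667 L/s.
Total PEEP = 12 cmH2O (set 10 + intrinsic 2); this is the baseline alveolar pressure.
Equation of motion (constant flow): PIP = Vt/C + R·V̇ + PEEP.
R·V̇ = PIP − Vt/C − PEEP = 45.5 − 450/20.0 − 12 = 45.5 − 22.5 − 12 = 11.0 cmH2O.
R = 11.0 / 1.1667 = 9.428 cmH2O·s/L.

9.4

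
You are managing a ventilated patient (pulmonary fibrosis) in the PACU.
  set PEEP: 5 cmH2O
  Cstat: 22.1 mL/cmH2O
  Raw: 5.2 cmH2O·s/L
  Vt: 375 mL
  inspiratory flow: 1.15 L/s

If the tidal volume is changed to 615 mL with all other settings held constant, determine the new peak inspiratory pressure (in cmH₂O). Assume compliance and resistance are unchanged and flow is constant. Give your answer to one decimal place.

PIP = Vt/C + R·V̇ + PEEP (constant-flow equation of motion).
Only the elastic term changes: ΔPIP = ΔVt / C = (615 − 375) / 22.1 = 10.86 cmH2O.
Original PIP = 375/22.1 + 5.2×1.15 + 5 = 27.948 cmH2O; new PIP = 27.948 + (10.86) = 38.808 cmH2O.

38.8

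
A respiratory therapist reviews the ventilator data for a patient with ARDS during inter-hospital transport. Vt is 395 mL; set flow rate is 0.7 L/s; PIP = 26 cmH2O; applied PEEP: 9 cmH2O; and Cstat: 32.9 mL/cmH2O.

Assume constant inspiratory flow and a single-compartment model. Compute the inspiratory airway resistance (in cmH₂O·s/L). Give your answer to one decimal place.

Equation of motion (constant flow): PIP = Vt/C + R·V̇ + PEEP.
R·V̇ = PIP − Vt/C − PEEP = 26 − 395/32.9 − 9 = 26 − 12.006 − 9 = 4.994 cmH2O.
R = 4.994 / 0.7 = 7.134 cmH2O·s/L.

7.1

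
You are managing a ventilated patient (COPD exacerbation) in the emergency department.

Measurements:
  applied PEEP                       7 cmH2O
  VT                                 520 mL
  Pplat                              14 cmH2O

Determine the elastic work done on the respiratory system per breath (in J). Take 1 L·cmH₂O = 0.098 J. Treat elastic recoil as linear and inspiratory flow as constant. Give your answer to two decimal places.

Elastic work ≈ ½ × (Pplat − PEEP) × Vt = 0.5 × (14 − 7) × 0.520 L = 0.5 × 7.0 × 0.520 = 1.82 L·cmH2O.
× 0.098 J/(L·cmH2O) → 0.1784 J.

0.18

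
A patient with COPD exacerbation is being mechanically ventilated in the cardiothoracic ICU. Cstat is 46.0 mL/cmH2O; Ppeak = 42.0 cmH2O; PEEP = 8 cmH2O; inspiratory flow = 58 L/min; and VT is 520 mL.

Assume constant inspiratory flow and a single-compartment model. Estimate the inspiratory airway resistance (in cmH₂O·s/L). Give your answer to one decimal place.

Flow: 58 L/min ÷ 60 = 0.9667 L/s.
Equation of motion (constant flow): PIP = Vt/C + R·V̇ + PEEP.
R·V̇ = PIP − Vt/C − PEEP = 42.0 − 520/46.0 − 8 = 42.0 − 11.304 − 8 = 22.696 cmH2O.
R = 22.696 / 0.9667 = 23.478 cmH2O·s/L.

23.5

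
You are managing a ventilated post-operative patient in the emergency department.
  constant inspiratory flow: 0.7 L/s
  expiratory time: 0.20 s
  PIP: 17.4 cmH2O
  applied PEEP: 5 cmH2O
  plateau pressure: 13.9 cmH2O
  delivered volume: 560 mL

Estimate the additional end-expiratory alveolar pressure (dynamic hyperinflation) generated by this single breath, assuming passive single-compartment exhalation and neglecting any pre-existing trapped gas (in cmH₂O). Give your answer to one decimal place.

R = (PIP − Pplat)/V̇ = (17.4 − 13.9) / 0.7 = 3.5/0.7 = 5.0 cmH2O·s/L.
C = Vt/(Pplat − PEEP) = 560.0 / (13.9 − 5) = 560.0/8.9 = 62.921 mL/cmH2O.
τ = R × C = 5.0 × 0.06292 L/cmH2O = 0.3146 s.
Fraction remaining = e^(−Te/τ) = e^(−0.20/0.3146) = 0.5295; trapped volume = 560.0 × 0.5295 = 296.52 mL.
Additional alveolar pressure from trapping ≈ V_trapped / C = 296.52 / 62.921 = 4.713 cmH2O.

4.7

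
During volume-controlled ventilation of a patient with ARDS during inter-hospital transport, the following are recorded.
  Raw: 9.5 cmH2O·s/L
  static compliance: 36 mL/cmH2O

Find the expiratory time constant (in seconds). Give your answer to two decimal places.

τ = R × C = 9.5 × 36 mL/cmH2O = 9.5 × 0.036 L/cmH2O = 0.342 s.

0.34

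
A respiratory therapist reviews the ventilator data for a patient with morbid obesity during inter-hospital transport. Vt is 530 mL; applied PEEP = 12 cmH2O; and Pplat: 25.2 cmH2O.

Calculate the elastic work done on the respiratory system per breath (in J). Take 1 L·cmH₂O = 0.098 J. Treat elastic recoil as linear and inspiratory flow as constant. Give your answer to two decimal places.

Elastic work ≈ ½ × (Pplat − PEEP) × Vt = 0.5 × (25.2 − 12) × 0.530 L = 0.5 × 13.2 × 0.530 = 3.498 L·cmH2O.
× 0.098 J/(L·cmH2O) → 0.3428 J.

0.34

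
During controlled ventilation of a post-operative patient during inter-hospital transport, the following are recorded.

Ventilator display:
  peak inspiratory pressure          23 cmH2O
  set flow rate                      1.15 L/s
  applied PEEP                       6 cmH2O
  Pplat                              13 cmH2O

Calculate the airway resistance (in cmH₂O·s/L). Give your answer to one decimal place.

Raw = (PIP − Pplat) / flow = (23 − 13) / 1.15 = 10.0 / 1.15 = 8.696 cmH2O·s/L.

8.7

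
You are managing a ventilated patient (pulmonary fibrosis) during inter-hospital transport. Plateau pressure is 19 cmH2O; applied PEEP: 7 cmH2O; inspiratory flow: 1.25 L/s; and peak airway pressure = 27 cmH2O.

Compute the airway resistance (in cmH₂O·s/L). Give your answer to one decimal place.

6.4

Raw = (PIP − Pplat) / flow = (27 − 19) / 1.25 = 8.0 / 1.25 = 6.4 cmH2O·s/L.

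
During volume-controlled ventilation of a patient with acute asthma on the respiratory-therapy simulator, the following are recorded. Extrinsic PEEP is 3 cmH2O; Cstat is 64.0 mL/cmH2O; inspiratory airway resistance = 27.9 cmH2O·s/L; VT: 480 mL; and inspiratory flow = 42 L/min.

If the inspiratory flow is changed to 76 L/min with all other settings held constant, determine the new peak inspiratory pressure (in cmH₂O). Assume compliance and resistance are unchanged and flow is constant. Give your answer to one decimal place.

Flow: 42 L/min ÷ 60 = 0.7 L/s.
New flow: 76 L/min ÷ 60 = 1.2667 L/s.
PIP = Vt/C + R·V̇ + PEEP (constant-flow equation of motion).
Only the resistive term changes: ΔPIP = R × ΔV̇ = 27.9 × (1.2667 − 0.7) = 27.9 × 0.5667 = 15.811 cmH2O.
Original PIP = 480/64.0 + 27.9×0.7 + 3 = 30.03 cmH2O; new PIP = 30.03 + (15.811) = 45.841 cmH2O.

45.8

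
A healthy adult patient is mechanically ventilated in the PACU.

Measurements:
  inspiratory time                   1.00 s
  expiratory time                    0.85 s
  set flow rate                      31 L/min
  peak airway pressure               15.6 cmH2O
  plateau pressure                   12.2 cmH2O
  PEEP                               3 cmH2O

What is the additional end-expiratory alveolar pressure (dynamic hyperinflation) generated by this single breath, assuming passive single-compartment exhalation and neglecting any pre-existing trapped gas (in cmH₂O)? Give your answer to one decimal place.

Flow: 31 L/min ÷ 60 = 0.5167 L/s.
Vt = flow × Ti = 0.5167 L/s × 1.00 s × 1000 mL/L = 516.7 mL.
R = (PIP − Pplat)/V̇ = (15.6 − 12.2) / 0.5167 = 3.4/0.5167 = 6.58 cmH2O·s/L.
C = Vt/(Pplat − PEEP) = 516.7 / (12.2 − 3) = 516.7/9.2 = 56.163 mL/cmH2O.
τ = R × C = 6.58 × 0.05616 L/cmH2O = 0.3695 s.
Fraction remaining = e^(−Te/τ) = e^(−0.85/0.3695) = 0.1002; trapped volume = 516.7 × 0.1002 = 51.773 mL.
Additional alveolar pressure from trapping ≈ V_trapped / C = 51.773 / 56.163 = 0.9218 cmH2O.

0.9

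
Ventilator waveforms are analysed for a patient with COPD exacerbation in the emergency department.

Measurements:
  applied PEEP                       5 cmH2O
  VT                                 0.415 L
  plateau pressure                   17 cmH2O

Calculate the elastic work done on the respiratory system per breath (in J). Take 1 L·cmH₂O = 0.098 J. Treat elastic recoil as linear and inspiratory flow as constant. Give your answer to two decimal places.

Elastic work ≈ ½ × (Pplat − PEEP) × Vt = 0.5 × (17 − 5) × 0.415 L = 0.5 × 12.0 × 0.415 = 2.49 L·cmH2O.
× 0.098 J/(L·cmH2O) → 0.244 J.

0.24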